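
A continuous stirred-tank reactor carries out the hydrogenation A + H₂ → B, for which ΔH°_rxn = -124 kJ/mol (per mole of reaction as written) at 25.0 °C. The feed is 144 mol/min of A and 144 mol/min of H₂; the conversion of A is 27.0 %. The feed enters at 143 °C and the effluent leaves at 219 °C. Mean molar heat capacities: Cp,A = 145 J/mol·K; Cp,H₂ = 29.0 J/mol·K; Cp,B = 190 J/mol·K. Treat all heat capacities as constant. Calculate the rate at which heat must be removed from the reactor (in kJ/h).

Q_out = 168000 kJ/h

Extent of reaction ξ = 0.270 × 144 = 38.88 mol/min
Reaction term: ξ·ΔH°_rxn = 38.88 × -124 = -4821.1 kJ/min
Sensible, feed 143→25 °C: -2956.6 kJ/min
Outlet flows (mol/min): A 105.12, H₂ 105.12, B 38.88
Sensible, products 25→219 °C: 4981.5 kJ/min
Q = ΔH = -2796.2 kJ/min = -46.603 kW
Heat removed = 167770 kJ/h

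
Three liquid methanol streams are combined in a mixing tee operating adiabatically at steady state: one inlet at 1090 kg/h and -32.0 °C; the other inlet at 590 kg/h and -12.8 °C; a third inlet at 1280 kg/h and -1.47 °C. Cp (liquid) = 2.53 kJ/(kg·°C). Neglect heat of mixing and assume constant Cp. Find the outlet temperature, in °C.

Adiabatic, steady state ⇒ Σ ṁᵢCp,ᵢ(T_out − Tᵢ) = 0
Σ ṁᵢCp,ᵢTᵢ = 1090×2.53×-32.0 + 590×2.53×-12.8 + 1280×2.53×-1.47 = -112110
Σ ṁᵢCp,ᵢ = 1090×2.53 + 590×2.53 + 1280×2.53 = 7488.8
T_out = -112110 / 7488.8 = -14.971 °C

T_out = -15.0 °C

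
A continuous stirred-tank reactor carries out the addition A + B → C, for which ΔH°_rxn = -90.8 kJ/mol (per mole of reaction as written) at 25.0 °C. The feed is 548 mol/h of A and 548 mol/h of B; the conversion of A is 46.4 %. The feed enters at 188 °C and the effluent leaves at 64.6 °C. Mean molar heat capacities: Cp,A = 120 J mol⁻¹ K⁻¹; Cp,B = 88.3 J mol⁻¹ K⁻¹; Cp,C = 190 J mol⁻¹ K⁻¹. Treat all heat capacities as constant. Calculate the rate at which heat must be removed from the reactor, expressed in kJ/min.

Q_out = 623 kJ/min

Extent of reaction ξ = 0.464 × 548 = 254.27 mol/h
Reaction term: ξ·ΔH°_rxn = 254.27 × -90.8 = -23088 kJ/h
Sensible, feed 188→25 °C: -18606 kJ/h
Outlet flows (mol/h): A 293.73, B 293.73, C 254.27
Sensible, products 25→64.6 °C: 4336 kJ/h
Q = ΔH = -37358 kJ/h = -10.377 kW
Heat removed = 622.63 kJ/min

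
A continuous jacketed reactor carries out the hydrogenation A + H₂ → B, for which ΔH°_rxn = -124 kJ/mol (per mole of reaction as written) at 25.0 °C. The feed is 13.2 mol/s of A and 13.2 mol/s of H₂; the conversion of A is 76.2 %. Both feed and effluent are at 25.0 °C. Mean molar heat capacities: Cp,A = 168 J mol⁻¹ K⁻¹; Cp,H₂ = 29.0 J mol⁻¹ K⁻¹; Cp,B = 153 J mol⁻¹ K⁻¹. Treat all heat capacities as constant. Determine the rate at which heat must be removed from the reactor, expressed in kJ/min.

Q_out = 74800 kJ/min

Extent of reaction ξ = 0.762 × 13.2 = 10.058 mol/s
Reaction term: ξ·ΔH°_rxn = 10.058 × -124 = -1247.2 kJ/s
Q = ΔH = -1247.2 kJ/s = -1247.2 kW
Heat removed = 74834 kJ/min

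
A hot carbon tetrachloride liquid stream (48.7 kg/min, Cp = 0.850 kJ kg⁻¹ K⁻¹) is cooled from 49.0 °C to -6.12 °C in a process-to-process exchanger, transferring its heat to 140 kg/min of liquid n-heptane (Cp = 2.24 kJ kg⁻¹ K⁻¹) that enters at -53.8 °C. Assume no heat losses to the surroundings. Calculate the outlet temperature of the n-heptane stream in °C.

T_c,out = -46.5 °C

Heat released by hot stream: Q = 48.7 × 0.850 × (49.0 − -6.12) = 2281.7 kJ/min
Energy balance on cold side (adiabatic exchanger): Q = ṁ_c·Cp_c·(T_c,out − T_c,in)
T_c,out = -53.8 + 2281.7/(140 × 2.24) = -46.524 °C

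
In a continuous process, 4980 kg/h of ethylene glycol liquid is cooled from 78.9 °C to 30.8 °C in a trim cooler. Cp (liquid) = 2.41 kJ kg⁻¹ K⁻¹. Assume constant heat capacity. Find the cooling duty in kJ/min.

Q = ṁ·Cp·ΔT = 4980 × 2.41 × (30.8 − 78.9) = -577290 kJ/h
Converting: 577290 / 3600 s = 160.36 kW
Cooling duty = 9621.4 kJ/min

Q_c = 9620 kJ/min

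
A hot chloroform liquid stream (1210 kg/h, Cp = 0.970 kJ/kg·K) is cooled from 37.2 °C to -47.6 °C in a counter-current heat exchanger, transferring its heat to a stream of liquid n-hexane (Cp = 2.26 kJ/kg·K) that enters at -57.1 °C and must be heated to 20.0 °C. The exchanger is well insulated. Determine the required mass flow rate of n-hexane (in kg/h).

ṁ_c = 571 kg/h

Heat released by hot stream: Q = 1210 × 0.970 × (37.2 − -47.6) = 99530 kJ/h
Energy balance on cold side (adiabatic exchanger): Q = ṁ_c·Cp_c·(T_c,out − T_c,in)
ṁ_c = 99530 / [2.26 × (20.0 − -57.1)] = 571.2 kg/h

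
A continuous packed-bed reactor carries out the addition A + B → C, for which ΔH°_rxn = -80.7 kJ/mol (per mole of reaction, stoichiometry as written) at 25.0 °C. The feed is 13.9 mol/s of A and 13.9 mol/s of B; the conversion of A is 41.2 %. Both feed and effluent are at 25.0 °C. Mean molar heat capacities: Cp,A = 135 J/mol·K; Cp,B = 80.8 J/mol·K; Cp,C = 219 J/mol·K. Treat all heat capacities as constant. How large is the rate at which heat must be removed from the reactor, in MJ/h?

Q_out = 1660 MJ/h

Extent of reaction ξ = 0.412 × 13.9 = 5.7268 mol/s
Reaction term: ξ·ΔH°_rxn = 5.7268 × -80.7 = -462.15 kJ/s
Q = ΔH = -462.15 kJ/s = -462.15 kW
Heat removed = 1663.7 MJ/h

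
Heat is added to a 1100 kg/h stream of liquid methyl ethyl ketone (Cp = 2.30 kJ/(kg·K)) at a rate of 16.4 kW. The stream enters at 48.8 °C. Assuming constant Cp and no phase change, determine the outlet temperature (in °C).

T_out = 72.1 °C

Q = 16.4 kW = 59040 kJ/h
ΔT = Q/(ṁ·Cp) = 59040/(1100×2.30) = 23.336 K
T_out = 48.8 + 23.336 = 72.136 °C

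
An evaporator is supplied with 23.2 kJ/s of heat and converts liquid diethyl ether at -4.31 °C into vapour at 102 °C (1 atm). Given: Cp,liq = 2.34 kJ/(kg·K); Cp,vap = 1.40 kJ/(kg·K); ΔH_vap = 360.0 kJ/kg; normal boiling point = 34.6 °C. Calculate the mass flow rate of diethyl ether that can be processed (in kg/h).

ṁ = 153 kg/h

Δh = 2.34×(34.6−-4.31) + 360.0 + 1.40×(102−34.6) = 545.41 kJ/kg
Q = 23.2 kJ/s = 23.2 kJ/s = 83520 kJ/h
ṁ = Q/Δh = 83520 / 545.41 = 153.13 kg/h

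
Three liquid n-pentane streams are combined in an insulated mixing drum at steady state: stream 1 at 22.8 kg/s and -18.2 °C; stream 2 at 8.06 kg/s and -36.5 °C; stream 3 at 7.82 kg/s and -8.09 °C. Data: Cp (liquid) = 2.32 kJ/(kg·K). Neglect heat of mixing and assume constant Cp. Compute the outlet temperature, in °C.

No heat crosses the boundary, so H_out = H_in.
T_out = Σ ṁᵢCp,ᵢTᵢ / Σ ṁᵢCp,ᵢ
      = -1792 / 89.738 = -19.969 °C

T_out = -20.0 °C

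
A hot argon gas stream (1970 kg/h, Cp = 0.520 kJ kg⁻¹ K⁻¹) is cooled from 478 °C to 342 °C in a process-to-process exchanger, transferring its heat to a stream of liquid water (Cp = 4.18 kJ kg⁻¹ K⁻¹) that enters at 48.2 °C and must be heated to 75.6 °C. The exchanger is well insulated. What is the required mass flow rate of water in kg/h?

ṁ_c = 1220 kg/h

Heat released by hot stream: Q = 1970 × 0.520 × (478 − 342) = 139320 kJ/h
Energy balance on cold side (adiabatic exchanger): Q = ṁ_c·Cp_c·(T_c,out − T_c,in)
ṁ_c = 139320 / [4.18 × (75.6 − 48.2)] = 1216.4 kg/h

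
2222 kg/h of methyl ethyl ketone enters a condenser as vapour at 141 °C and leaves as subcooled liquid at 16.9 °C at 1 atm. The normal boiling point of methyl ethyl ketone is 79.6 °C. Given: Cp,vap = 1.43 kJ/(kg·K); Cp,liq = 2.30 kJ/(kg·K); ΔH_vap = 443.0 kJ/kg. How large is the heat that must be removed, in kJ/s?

vapour 141→79.6 °C: -87.802 kJ/kg
condensation at 79.6 °C: -443 kJ/kg
liquid 79.6→16.9 °C: -144.21 kJ/kg
Δh = -87.802 + -443 + -144.21 = -675.01 kJ/kg
Q = ṁ·Δh = 2222 kg/h × -675.01 kJ/kg = -1.4999e+06 kJ/h
|Q| = 416.63 kW

Q_c = 417 kJ/s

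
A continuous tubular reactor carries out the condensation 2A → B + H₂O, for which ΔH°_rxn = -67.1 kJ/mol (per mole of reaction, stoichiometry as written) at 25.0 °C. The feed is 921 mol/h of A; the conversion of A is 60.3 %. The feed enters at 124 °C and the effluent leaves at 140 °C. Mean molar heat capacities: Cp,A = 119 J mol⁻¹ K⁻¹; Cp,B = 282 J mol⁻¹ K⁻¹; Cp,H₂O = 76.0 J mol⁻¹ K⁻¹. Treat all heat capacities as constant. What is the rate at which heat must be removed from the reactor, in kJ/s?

Q_out = 3.62 kJ/s

Extent of reaction ξ = 0.603 × 921 / 2 = 277.68 mol/h
Reaction term: ξ·ΔH°_rxn = 277.68 × -67.1 = -18632 kJ/h
Sensible, feed 124→25 °C: -10850 kJ/h
Outlet flows (mol/h): A 365.64, B 277.68, H₂O 277.68
Sensible, products 25→140 °C: 16436 kJ/h
Q = ΔH = -13047 kJ/h = -3.6241 kW
Heat removed = 3.6241 kJ/s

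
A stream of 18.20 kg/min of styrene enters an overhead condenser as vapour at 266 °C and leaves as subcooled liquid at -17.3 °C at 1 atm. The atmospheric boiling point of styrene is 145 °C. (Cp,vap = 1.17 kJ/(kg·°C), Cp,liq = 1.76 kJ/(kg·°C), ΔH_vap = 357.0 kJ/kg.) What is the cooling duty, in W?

vapour 266→145 °C: -141.57 kJ/kg
condensation at 145 °C: -357 kJ/kg
liquid 145→-17.3 °C: -285.65 kJ/kg
Δh = -141.57 + -357 + -285.65 = -784.22 kJ/kg
Q = ṁ·Δh = 18.20 kg/min × -784.22 kJ/kg = -14273 kJ/min
|Q| = 237.88 kW = 237880 W

Q_c = 238000 W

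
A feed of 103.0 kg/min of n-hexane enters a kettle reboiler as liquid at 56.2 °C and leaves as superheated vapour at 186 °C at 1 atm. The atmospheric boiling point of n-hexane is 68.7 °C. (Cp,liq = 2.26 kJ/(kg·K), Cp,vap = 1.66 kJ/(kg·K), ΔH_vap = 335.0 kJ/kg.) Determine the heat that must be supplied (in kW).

liquid 56.2→68.7 °C: 28.25 kJ/kg
vaporisation at 68.7 °C: 335 kJ/kg
vapour 68.7→186 °C: 194.72 kJ/kg
Δh = 28.25 + 335 + 194.72 = 557.97 kJ/kg
Q = ṁ·Δh = 103.0 kg/min × 557.97 kJ/kg = 57471 kJ/min
|Q| = 957.85 kW

Q = 958 kW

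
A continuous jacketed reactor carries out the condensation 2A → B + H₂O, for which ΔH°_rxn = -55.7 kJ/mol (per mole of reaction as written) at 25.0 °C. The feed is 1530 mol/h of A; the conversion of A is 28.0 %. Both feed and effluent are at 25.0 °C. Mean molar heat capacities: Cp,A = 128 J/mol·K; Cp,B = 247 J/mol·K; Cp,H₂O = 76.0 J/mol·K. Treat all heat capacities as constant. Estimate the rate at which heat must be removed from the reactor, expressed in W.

Q_out = 3310 W

Extent of reaction ξ = 0.280 × 1530 / 2 = 214.2 mol/h
Reaction term: ξ·ΔH°_rxn = 214.2 × -55.7 = -11931 kJ/h
Q = ΔH = -11931 kJ/h = -3.3142 kW
Heat removed = 3314.2 W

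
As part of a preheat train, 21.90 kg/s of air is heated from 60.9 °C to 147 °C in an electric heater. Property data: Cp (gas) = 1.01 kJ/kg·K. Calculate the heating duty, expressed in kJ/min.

Q = 114000 kJ/min

Q = ṁ·Cp·ΔT = 21.90 × 1.01 × (147 − 60.9) = 1904.4 kJ/s
Heating duty = 114270 kJ/min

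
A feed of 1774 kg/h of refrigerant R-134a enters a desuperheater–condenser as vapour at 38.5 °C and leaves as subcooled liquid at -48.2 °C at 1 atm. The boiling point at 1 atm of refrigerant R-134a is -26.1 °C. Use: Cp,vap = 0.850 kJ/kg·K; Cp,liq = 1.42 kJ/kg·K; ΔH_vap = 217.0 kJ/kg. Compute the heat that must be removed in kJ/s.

vapour 38.5→-26.1 °C: -54.91 kJ/kg
condensation at -26.1 °C: -217 kJ/kg
liquid -26.1→-48.2 °C: -31.382 kJ/kg
Δh = -54.91 + -217 + -31.382 = -303.29 kJ/kg
Q = ṁ·Δh = 1774 kg/h × -303.29 kJ/kg = -538040 kJ/h
|Q| = 149.46 kW

Q_c = 149 kJ/s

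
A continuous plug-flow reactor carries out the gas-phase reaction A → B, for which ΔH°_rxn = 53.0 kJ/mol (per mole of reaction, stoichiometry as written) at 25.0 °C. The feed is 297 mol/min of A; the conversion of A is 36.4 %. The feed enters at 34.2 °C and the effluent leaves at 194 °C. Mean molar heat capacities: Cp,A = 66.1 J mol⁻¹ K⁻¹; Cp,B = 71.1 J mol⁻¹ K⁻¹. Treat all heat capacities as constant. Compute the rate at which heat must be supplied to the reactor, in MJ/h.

Q_in = 537 MJ/h

Extent of reaction ξ = 0.364 × 297 = 108.11 mol/min
Reaction term: ξ·ΔH°_rxn = 108.11 × 53.0 = 5729.7 kJ/min
Sensible, feed 34.2→25 °C: -180.61 kJ/min
Outlet flows (mol/min): A 188.89, B 108.11
Sensible, products 25→194 °C: 3409.1 kJ/min
Q = ΔH = 8958.2 kJ/min = 149.3 kW
Heat supplied = 537.49 MJ/h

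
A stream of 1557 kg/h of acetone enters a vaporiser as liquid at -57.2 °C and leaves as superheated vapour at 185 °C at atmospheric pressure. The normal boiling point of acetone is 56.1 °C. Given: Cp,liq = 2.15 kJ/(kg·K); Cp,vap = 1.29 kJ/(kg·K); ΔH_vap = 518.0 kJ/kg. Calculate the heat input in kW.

liquid -57.2→56.1 °C: 243.6 kJ/kg
vaporisation at 56.1 °C: 518 kJ/kg
vapour 56.1→185 °C: 166.28 kJ/kg
Δh = 243.6 + 518 + 166.28 = 927.88 kJ/kg
Q = ṁ·Δh = 1557 kg/h × 927.88 kJ/kg = 1.4447e+06 kJ/h
|Q| = 401.31 kW

Q = 401 kW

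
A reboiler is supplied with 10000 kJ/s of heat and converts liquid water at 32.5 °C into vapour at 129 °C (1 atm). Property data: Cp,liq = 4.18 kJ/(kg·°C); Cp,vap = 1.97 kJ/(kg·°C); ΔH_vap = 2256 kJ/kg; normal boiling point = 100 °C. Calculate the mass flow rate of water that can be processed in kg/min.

ṁ = 231 kg/min

Δh = 4.18×(100−32.5) + 2256 + 1.97×(129−100) = 2595.3 kJ/kg
Q = 10000 kJ/s = 10000 kJ/s = 600000 kJ/min
ṁ = Q/Δh = 600000 / 2595.3 = 231.19 kg/min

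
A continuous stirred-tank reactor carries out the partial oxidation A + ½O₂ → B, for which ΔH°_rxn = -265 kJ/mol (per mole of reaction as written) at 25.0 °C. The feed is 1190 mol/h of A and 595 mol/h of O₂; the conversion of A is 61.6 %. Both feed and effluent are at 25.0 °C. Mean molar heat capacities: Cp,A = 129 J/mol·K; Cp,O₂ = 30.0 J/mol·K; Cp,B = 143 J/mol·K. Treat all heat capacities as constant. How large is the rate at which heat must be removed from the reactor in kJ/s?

Extent of reaction ξ = 0.616 × 1190 = 733.04 mol/h
Reaction term: ξ·ΔH°_rxn = 733.04 × -265 = -194260 kJ/h
Q = ΔH = -194260 kJ/h = -53.96 kW
Heat removed = 53.96 kJ/s

Q_out = 54.0 kJ/s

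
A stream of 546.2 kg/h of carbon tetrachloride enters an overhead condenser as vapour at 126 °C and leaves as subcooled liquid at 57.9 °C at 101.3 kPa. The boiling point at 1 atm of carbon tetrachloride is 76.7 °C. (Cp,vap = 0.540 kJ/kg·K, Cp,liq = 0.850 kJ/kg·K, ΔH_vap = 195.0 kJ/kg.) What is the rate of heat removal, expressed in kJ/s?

vapour 126→76.7 °C: -26.622 kJ/kg
condensation at 76.7 °C: -195 kJ/kg
liquid 76.7→57.9 °C: -15.98 kJ/kg
Δh = -26.622 + -195 + -15.98 = -237.6 kJ/kg
Q = ṁ·Δh = 546.2 kg/h × -237.6 kJ/kg = -129780 kJ/h
|Q| = 36.05 kW

Q_c = 36.0 kJ/s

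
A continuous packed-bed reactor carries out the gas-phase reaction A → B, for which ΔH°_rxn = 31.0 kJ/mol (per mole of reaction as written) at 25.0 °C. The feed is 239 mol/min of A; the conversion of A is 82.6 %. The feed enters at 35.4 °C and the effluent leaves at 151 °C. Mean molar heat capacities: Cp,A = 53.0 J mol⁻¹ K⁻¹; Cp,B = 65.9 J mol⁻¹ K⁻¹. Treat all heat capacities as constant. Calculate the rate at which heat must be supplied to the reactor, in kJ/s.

Extent of reaction ξ = 0.826 × 239 = 197.41 mol/min
Reaction term: ξ·ΔH°_rxn = 197.41 × 31.0 = 6119.8 kJ/min
Sensible, feed 35.4→25 °C: -131.74 kJ/min
Outlet flows (mol/min): A 41.586, B 197.41
Sensible, products 25→151 °C: 1916.9 kJ/min
Q = ΔH = 7905 kJ/min = 131.75 kW
Heat supplied = 131.75 kJ/s

Q_in = 132 kJ/s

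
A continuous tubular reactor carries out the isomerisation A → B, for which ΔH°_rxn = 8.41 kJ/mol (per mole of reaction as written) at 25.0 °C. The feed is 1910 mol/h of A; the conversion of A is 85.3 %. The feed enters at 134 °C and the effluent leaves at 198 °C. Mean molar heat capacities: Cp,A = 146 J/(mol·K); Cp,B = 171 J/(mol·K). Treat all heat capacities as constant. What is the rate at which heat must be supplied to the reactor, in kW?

Q_in = 10.7 kW

Extent of reaction ξ = 0.853 × 1910 = 1629.2 mol/h
Reaction term: ξ·ΔH°_rxn = 1629.2 × 8.41 = 13702 kJ/h
Sensible, feed 134→25 °C: -30396 kJ/h
Outlet flows (mol/h): A 280.77, B 1629.2
Sensible, products 25→198 °C: 55289 kJ/h
Q = ΔH = 38595 kJ/h = 10.721 kW
Heat supplied = 10.721 kW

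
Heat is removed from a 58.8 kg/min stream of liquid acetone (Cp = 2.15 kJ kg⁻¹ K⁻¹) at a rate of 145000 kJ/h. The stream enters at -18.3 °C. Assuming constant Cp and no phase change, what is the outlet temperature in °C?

Q = 145000 kJ/h = 2416.7 kJ/min
ΔT = Q/(ṁ·Cp) = 2416.7/(58.8×2.15) = 19.116 K
T_out = -18.3 − 19.116 = -37.416 °C

T_out = -37.4 °C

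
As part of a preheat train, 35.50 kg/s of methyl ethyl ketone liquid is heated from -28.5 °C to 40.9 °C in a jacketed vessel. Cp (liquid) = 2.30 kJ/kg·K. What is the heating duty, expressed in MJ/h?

Q = ṁ·Cp·ΔT = 35.50 × 2.30 × (40.9 − -28.5) = 5666.5 kJ/s
Heating duty = 20399 MJ/h

Q = 20400 MJ/h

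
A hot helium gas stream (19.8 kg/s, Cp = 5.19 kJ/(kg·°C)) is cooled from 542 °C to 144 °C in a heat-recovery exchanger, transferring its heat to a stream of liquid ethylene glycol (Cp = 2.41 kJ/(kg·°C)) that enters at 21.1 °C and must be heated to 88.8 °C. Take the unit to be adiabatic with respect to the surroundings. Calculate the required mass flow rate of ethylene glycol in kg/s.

Heat released by hot stream: Q = 19.8 × 5.19 × (542 − 144) = 40899 kJ/s
Energy balance on cold side (adiabatic exchanger): Q = ṁ_c·Cp_c·(T_c,out − T_c,in)
ṁ_c = 40899 / [2.41 × (88.8 − 21.1)] = 250.67 kg/s

ṁ_c = 251 kg/s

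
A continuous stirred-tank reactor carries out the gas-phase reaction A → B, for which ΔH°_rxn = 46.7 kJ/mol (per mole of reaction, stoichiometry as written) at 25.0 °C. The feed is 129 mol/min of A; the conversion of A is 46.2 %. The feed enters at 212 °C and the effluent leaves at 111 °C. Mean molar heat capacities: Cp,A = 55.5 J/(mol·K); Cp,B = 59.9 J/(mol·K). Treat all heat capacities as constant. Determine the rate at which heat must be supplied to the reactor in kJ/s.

Extent of reaction ξ = 0.462 × 129 = 59.598 mol/min
Reaction term: ξ·ΔH°_rxn = 59.598 × 46.7 = 2783.2 kJ/min
Sensible, feed 212→25 °C: -1338.8 kJ/min
Outlet flows (mol/min): A 69.402, B 59.598
Sensible, products 25→111 °C: 638.27 kJ/min
Q = ΔH = 2082.7 kJ/min = 34.711 kW
Heat supplied = 34.711 kJ/s

Q_in = 34.7 kJ/s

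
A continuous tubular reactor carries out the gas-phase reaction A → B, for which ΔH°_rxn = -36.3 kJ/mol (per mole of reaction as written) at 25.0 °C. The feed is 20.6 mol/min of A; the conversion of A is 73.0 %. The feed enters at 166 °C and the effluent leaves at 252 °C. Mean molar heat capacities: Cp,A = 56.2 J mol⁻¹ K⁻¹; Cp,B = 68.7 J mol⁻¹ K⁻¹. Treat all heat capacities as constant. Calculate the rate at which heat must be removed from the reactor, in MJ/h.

Extent of reaction ξ = 0.730 × 20.6 = 15.038 mol/min
Reaction term: ξ·ΔH°_rxn = 15.038 × -36.3 = -545.88 kJ/min
Sensible, feed 166→25 °C: -163.24 kJ/min
Outlet flows (mol/min): A 5.562, B 15.038
Sensible, products 25→252 °C: 305.47 kJ/min
Q = ΔH = -403.65 kJ/min = -6.7274 kW
Heat removed = 24.219 MJ/h

Q_out = 24.2 MJ/h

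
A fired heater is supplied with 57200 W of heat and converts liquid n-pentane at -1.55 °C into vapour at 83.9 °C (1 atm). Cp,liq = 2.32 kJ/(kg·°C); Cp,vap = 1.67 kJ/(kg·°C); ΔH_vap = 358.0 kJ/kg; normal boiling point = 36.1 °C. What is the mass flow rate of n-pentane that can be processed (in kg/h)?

Δh = 2.32×(36.1−-1.55) + 358.0 + 1.67×(83.9−36.1) = 525.17 kJ/kg
Q = 57200 W = 57.2 kJ/s = 205920 kJ/h
ṁ = Q/Δh = 205920 / 525.17 = 392.1 kg/h

ṁ = 392 kg/h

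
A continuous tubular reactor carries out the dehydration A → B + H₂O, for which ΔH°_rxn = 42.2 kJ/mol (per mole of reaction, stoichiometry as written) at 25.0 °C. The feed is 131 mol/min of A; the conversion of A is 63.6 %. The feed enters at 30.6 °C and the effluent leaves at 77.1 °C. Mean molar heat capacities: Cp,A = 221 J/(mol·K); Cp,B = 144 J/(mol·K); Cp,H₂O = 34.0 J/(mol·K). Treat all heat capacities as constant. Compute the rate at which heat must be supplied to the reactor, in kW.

Extent of reaction ξ = 0.636 × 131 = 83.316 mol/min
Reaction term: ξ·ΔH°_rxn = 83.316 × 42.2 = 3515.9 kJ/min
Sensible, feed 30.6→25 °C: -162.13 kJ/min
Outlet flows (mol/min): A 47.684, B 83.316, H₂O 83.316
Sensible, products 25→77.1 °C: 1321.7 kJ/min
Q = ΔH = 4675.5 kJ/min = 77.925 kW
Heat supplied = 77.925 kW

Q_in = 77.9 kW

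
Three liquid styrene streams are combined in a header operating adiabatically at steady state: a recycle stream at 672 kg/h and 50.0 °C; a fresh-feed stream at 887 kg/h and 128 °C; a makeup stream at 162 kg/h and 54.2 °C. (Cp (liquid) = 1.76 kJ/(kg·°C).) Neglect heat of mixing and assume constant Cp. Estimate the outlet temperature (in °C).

Adiabatic, steady state ⇒ Σ ṁᵢCp,ᵢ(T_out − Tᵢ) = 0
T_out = Σ ṁᵢCp,ᵢTᵢ / Σ ṁᵢCp,ᵢ
      = 274410 / 3029 = 90.596 °C

T_out = 90.6 °C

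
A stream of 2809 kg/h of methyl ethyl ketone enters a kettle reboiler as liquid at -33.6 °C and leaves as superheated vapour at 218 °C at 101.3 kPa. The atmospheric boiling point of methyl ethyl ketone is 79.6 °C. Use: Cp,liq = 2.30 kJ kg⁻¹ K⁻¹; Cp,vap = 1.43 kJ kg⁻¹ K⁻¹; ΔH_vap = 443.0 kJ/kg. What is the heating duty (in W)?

Q = 703000 W

liquid -33.6→79.6 °C: 260.36 kJ/kg
vaporisation at 79.6 °C: 443 kJ/kg
vapour 79.6→218 °C: 197.91 kJ/kg
Δh = 260.36 + 443 + 197.91 = 901.27 kJ/kg
Q = ṁ·Δh = 2809 kg/h × 901.27 kJ/kg = 2.5317e+06 kJ/h
|Q| = 703.24 kW = 703240 W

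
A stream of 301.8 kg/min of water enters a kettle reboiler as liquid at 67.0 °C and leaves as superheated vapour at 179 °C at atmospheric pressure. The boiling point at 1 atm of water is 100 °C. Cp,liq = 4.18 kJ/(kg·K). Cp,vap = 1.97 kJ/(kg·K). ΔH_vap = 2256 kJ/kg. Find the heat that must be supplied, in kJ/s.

liquid 67.0→100 °C: 137.94 kJ/kg
vaporisation at 100 °C: 2256 kJ/kg
vapour 100→179 °C: 155.63 kJ/kg
Δh = 137.94 + 2256 + 155.63 = 2549.6 kJ/kg
Q = ṁ·Δh = 301.8 kg/min × 2549.6 kJ/kg = 769460 kJ/min
|Q| = 12824 kW

Q = 12800 kJ/s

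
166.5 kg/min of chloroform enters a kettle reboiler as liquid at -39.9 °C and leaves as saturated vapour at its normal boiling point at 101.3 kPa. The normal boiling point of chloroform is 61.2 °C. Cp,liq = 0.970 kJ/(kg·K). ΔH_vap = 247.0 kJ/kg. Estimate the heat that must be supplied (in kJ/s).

Q = 958 kJ/s

liquid -39.9→61.2 °C: 98.067 kJ/kg
vaporisation at 61.2 °C: 247 kJ/kg
Δh = 98.067 + 247 = 345.07 kJ/kg
Q = ṁ·Δh = 166.5 kg/min × 345.07 kJ/kg = 57454 kJ/min
|Q| = 957.56 kW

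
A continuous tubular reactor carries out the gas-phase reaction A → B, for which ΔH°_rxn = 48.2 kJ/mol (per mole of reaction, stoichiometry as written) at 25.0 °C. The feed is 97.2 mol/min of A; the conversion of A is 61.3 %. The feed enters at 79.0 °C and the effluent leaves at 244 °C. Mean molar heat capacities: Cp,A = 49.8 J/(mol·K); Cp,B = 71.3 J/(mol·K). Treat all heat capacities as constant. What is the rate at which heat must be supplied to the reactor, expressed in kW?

Q_in = 65.9 kW

Extent of reaction ξ = 0.613 × 97.2 = 59.584 mol/min
Reaction term: ξ·ΔH°_rxn = 59.584 × 48.2 = 2871.9 kJ/min
Sensible, feed 79.0→25 °C: -261.39 kJ/min
Outlet flows (mol/min): A 37.616, B 59.584
Sensible, products 25→244 °C: 1340.6 kJ/min
Q = ΔH = 3951.2 kJ/min = 65.853 kW
Heat supplied = 65.853 kW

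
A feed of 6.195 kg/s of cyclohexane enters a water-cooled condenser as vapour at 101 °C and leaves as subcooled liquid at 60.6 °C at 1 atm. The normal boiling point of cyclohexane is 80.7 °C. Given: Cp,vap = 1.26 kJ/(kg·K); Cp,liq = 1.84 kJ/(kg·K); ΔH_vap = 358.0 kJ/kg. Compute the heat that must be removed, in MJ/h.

vapour 101→80.7 °C: -25.578 kJ/kg
condensation at 80.7 °C: -358 kJ/kg
liquid 80.7→60.6 °C: -36.984 kJ/kg
Δh = -25.578 + -358 + -36.984 = -420.56 kJ/kg
Q = ṁ·Δh = 6.195 kg/s × -420.56 kJ/kg = -2605.4 kJ/s
|Q| = 2605.4 kW = 9379.4 MJ/h

Q_c = 9380 MJ/h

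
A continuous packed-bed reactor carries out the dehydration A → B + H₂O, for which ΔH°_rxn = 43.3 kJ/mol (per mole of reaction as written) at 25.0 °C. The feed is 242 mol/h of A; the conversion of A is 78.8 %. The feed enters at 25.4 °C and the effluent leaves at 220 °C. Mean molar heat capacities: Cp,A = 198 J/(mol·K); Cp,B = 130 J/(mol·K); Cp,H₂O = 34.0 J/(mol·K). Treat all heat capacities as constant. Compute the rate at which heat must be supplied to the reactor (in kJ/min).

Q_in = 272 kJ/min

Extent of reaction ξ = 0.788 × 242 = 190.7 mol/h
Reaction term: ξ·ΔH°_rxn = 190.7 × 43.3 = 8257.1 kJ/h
Sensible, feed 25.4→25 °C: -19.166 kJ/h
Outlet flows (mol/h): A 51.304, B 190.7, H₂O 190.7
Sensible, products 25→220 °C: 8079.3 kJ/h
Q = ΔH = 16317 kJ/h = 4.5326 kW
Heat supplied = 271.95 kJ/min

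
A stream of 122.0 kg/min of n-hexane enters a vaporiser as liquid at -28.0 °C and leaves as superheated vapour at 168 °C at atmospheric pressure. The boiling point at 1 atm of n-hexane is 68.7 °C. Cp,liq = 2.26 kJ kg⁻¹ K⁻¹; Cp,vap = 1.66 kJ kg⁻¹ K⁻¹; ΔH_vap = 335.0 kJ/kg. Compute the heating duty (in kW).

liquid -28.0→68.7 °C: 218.54 kJ/kg
vaporisation at 68.7 °C: 335 kJ/kg
vapour 68.7→168 °C: 164.84 kJ/kg
Δh = 218.54 + 335 + 164.84 = 718.38 kJ/kg
Q = ṁ·Δh = 122.0 kg/min × 718.38 kJ/kg = 87642 kJ/min
|Q| = 1460.7 kW

Q = 1460 kW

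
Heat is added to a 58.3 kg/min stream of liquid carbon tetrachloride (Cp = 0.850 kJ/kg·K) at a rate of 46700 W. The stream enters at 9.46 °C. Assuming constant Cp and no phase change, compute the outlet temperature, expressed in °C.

Q = 46700 W = 2802 kJ/min
ΔT = Q/(ṁ·Cp) = 2802/(58.3×0.850) = 56.543 K
T_out = 9.46 + 56.543 = 66.003 °C

T_out = 66.0 °C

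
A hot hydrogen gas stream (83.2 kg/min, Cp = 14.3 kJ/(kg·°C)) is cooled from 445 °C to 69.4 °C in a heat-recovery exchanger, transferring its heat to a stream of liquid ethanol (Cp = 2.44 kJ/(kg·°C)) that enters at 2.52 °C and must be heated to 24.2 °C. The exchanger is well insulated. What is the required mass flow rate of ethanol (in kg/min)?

Heat released by hot stream: Q = 83.2 × 14.3 × (445 − 69.4) = 446870 kJ/min
Energy balance on cold side (adiabatic exchanger): Q = ṁ_c·Cp_c·(T_c,out − T_c,in)
ṁ_c = 446870 / [2.44 × (24.2 − 2.52)] = 8447.6 kg/min

ṁ_c = 8450 kg/min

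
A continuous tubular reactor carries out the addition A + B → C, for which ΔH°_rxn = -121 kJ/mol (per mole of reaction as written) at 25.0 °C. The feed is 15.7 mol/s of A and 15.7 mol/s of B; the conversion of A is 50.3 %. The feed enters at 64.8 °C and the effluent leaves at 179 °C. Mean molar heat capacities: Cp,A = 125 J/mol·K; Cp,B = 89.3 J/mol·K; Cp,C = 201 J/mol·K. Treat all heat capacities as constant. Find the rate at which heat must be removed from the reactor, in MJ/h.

Q_out = 2110 MJ/h

Extent of reaction ξ = 0.503 × 15.7 = 7.8971 mol/s
Reaction term: ξ·ΔH°_rxn = 7.8971 × -121 = -955.55 kJ/s
Sensible, feed 64.8→25 °C: -133.91 kJ/s
Outlet flows (mol/s): A 7.8029, B 7.8029, C 7.8971
Sensible, products 25→179 °C: 501.96 kJ/s
Q = ΔH = -587.5 kJ/s = -587.5 kW
Heat removed = 2115 MJ/h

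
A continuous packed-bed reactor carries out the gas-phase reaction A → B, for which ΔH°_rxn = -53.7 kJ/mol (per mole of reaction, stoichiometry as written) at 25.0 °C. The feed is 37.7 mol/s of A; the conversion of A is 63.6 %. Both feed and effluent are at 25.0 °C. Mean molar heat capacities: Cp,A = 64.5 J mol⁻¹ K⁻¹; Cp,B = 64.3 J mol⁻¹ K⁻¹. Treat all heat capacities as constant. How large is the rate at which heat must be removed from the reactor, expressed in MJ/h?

Extent of reaction ξ = 0.636 × 37.7 = 23.977 mol/s
Reaction term: ξ·ΔH°_rxn = 23.977 × -53.7 = -1287.6 kJ/s
Q = ΔH = -1287.6 kJ/s = -1287.6 kW
Heat removed = 4635.3 MJ/h

Q_out = 4640 MJ/h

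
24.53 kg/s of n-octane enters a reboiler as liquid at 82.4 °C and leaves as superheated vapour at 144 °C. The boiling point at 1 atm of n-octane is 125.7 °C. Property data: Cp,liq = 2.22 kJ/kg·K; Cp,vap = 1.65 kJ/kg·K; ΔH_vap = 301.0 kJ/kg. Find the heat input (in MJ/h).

Q = 37700 MJ/h

liquid 82.4→125.7 °C: 96.126 kJ/kg
vaporisation at 125.7 °C: 301 kJ/kg
vapour 125.7→144 °C: 30.195 kJ/kg
Δh = 96.126 + 301 + 30.195 = 427.32 kJ/kg
Q = ṁ·Δh = 24.53 kg/s × 427.32 kJ/kg = 10482 kJ/s
|Q| = 10482 kW = 37736 MJ/h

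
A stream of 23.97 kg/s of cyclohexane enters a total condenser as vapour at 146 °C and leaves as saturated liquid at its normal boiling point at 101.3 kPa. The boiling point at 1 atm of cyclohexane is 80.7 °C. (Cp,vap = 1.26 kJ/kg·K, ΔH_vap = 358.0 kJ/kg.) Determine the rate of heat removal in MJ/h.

vapour 146→80.7 °C: -82.278 kJ/kg
condensation at 80.7 °C: -358 kJ/kg
Δh = -82.278 + -358 = -440.28 kJ/kg
Q = ṁ·Δh = 23.97 kg/s × -440.28 kJ/kg = -10553 kJ/s
|Q| = 10553 kW = 37992 MJ/h

Q_c = 38000 MJ/h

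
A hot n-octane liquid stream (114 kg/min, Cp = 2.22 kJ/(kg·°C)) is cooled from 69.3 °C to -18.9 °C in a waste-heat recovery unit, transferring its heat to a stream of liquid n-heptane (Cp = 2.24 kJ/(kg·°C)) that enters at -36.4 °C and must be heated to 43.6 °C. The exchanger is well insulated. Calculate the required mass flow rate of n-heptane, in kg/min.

Heat released by hot stream: Q = 114 × 2.22 × (69.3 − -18.9) = 22322 kJ/min
Energy balance on cold side (adiabatic exchanger): Q = ṁ_c·Cp_c·(T_c,out − T_c,in)
ṁ_c = 22322 / [2.24 × (43.6 − -36.4)] = 124.56 kg/min

ṁ_c = 125 kg/min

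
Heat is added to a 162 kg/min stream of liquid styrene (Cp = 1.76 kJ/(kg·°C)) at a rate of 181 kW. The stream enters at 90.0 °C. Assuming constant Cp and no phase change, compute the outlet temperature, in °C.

T_out = 128 °C

Q = 181 kW = 10860 kJ/min
ΔT = Q/(ṁ·Cp) = 10860/(162×1.76) = 38.089 K
T_out = 90.0 + 38.089 = 128.09 °C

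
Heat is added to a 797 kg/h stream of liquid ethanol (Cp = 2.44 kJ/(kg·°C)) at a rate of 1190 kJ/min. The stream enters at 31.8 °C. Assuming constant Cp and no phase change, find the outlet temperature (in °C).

T_out = 68.5 °C

Q = 1190 kJ/min = 71400 kJ/h
ΔT = Q/(ṁ·Cp) = 71400/(797×2.44) = 36.716 K
T_out = 31.8 + 36.716 = 68.516 °C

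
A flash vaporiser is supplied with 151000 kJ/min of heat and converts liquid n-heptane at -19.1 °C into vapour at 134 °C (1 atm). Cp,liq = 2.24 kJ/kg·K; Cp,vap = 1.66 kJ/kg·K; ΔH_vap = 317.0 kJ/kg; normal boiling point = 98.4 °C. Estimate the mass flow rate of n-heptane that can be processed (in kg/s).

ṁ = 3.94 kg/s

Δh = 2.24×(98.4−-19.1) + 317.0 + 1.66×(134−98.4) = 639.3 kJ/kg
Q = 151000 kJ/min = 2516.7 kJ/s = 2516.7 kJ/s
ṁ = Q/Δh = 2516.7 / 639.3 = 3.9366 kg/s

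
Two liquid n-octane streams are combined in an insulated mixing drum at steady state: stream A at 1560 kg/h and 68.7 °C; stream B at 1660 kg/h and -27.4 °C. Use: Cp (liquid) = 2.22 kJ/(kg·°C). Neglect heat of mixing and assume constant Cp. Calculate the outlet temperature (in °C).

No heat crosses the boundary, so H_out = H_in.
T_out = Σ ṁᵢCp,ᵢTᵢ / Σ ṁᵢCp,ᵢ
      = 136950 / 7148.4 = 19.158 °C

T_out = 19.2 °C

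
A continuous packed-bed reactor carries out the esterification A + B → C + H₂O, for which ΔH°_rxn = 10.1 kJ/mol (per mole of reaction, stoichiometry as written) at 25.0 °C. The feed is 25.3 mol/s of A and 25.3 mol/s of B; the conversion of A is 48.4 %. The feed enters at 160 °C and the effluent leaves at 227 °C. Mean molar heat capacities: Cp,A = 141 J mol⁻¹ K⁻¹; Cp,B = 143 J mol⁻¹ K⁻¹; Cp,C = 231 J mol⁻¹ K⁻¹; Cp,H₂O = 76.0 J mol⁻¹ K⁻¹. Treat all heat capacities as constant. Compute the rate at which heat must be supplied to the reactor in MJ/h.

Extent of reaction ξ = 0.484 × 25.3 = 12.245 mol/s
Reaction term: ξ·ΔH°_rxn = 12.245 × 10.1 = 123.68 kJ/s
Sensible, feed 160→25 °C: -970 kJ/s
Outlet flows (mol/s): A 13.055, B 13.055, C 12.245, H₂O 12.245
Sensible, products 25→227 °C: 1508.3 kJ/s
Q = ΔH = 661.98 kJ/s = 661.98 kW
Heat supplied = 2383.1 MJ/h

Q_in = 2380 MJ/h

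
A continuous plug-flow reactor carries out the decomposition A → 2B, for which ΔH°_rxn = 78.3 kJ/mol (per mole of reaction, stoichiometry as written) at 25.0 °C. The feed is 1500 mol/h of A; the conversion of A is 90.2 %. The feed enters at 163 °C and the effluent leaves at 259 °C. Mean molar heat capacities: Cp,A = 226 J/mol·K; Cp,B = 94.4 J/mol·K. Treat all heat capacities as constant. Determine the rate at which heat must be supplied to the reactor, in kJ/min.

Q_in = 2110 kJ/min

Extent of reaction ξ = 0.902 × 1500 = 1353 mol/h
Reaction term: ξ·ΔH°_rxn = 1353 × 78.3 = 105940 kJ/h
Sensible, feed 163→25 °C: -46782 kJ/h
Outlet flows (mol/h): A 147, B 2706
Sensible, products 25→259 °C: 67548 kJ/h
Q = ΔH = 126710 kJ/h = 35.196 kW
Heat supplied = 2111.8 kJ/min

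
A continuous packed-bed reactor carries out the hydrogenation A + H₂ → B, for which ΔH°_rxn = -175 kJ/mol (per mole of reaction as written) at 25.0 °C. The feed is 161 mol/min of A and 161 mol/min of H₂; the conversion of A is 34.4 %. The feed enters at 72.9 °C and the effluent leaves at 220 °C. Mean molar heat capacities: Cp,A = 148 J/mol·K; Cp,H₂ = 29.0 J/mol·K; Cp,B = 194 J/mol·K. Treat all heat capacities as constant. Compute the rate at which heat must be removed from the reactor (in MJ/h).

Q_out = 319 MJ/h

Extent of reaction ξ = 0.344 × 161 = 55.384 mol/min
Reaction term: ξ·ΔH°_rxn = 55.384 × -175 = -9692.2 kJ/min
Sensible, feed 72.9→25 °C: -1365 kJ/min
Outlet flows (mol/min): A 105.62, H₂ 105.62, B 55.384
Sensible, products 25→220 °C: 5740.5 kJ/min
Q = ΔH = -5316.7 kJ/min = -88.612 kW
Heat removed = 319 MJ/h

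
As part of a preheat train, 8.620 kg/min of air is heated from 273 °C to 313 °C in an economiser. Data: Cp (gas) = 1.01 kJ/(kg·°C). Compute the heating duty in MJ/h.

Q = 20.9 MJ/h

Q = ṁ·Cp·ΔT = 8.620 × 1.01 × (313 − 273) = 348.25 kJ/min
Converting: 348.25 / 60 s = 5.8041 kW
Heating duty = 20.895 MJ/h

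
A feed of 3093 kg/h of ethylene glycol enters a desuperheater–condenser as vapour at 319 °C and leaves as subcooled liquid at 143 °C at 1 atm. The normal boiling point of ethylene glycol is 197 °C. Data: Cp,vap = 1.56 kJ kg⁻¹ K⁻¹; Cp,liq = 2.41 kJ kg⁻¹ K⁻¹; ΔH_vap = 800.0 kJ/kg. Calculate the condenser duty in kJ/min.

vapour 319→197 °C: -190.32 kJ/kg
condensation at 197 °C: -800 kJ/kg
liquid 197→143 °C: -130.14 kJ/kg
Δh = -190.32 + -800 + -130.14 = -1120.5 kJ/kg
Q = ṁ·Δh = 3093 kg/h × -1120.5 kJ/kg = -3.4656e+06 kJ/h
|Q| = 962.66 kW = 57760 kJ/min

Q_c = 57800 kJ/min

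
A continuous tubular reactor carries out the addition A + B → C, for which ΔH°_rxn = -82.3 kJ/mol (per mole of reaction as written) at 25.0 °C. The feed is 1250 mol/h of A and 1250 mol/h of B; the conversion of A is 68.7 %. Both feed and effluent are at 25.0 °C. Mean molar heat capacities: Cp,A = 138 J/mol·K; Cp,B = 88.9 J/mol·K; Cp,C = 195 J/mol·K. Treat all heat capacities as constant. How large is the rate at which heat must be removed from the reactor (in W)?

Q_out = 19600 W

Extent of reaction ξ = 0.687 × 1250 = 858.75 mol/h
Reaction term: ξ·ΔH°_rxn = 858.75 × -82.3 = -70675 kJ/h
Q = ΔH = -70675 kJ/h = -19.632 kW
Heat removed = 19632 W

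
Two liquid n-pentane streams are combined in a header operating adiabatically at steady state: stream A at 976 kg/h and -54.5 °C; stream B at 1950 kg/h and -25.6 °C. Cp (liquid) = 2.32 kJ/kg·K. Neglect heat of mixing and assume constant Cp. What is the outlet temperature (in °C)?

T_out = -35.2 °C

Adiabatic, steady state ⇒ Σ ṁᵢCp,ᵢ(T_out − Tᵢ) = 0
T_out = Σ ṁᵢCp,ᵢTᵢ / Σ ṁᵢCp,ᵢ
      = -239220 / 6788.3 = -35.24 °C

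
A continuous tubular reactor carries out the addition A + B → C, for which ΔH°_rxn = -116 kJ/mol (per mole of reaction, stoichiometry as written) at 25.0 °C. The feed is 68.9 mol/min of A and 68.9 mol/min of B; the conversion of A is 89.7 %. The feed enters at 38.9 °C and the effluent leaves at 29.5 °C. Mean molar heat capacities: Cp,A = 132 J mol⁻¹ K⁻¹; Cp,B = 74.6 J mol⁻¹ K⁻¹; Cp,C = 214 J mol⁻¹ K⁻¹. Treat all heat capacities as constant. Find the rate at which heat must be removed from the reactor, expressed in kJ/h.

Q_out = 438000 kJ/h

Extent of reaction ξ = 0.897 × 68.9 = 61.803 mol/min
Reaction term: ξ·ΔH°_rxn = 61.803 × -116 = -7169.2 kJ/min
Sensible, feed 38.9→25 °C: -197.86 kJ/min
Outlet flows (mol/min): A 7.0967, B 7.0967, C 61.803
Sensible, products 25→29.5 °C: 66.114 kJ/min
Q = ΔH = -7300.9 kJ/min = -121.68 kW
Heat removed = 438060 kJ/h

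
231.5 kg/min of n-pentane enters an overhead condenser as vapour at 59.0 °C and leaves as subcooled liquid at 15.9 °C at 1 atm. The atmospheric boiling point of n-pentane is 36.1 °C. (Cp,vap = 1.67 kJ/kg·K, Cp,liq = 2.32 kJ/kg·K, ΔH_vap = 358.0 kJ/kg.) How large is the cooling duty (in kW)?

Q_c = 1710 kW

vapour 59.0→36.1 °C: -38.243 kJ/kg
condensation at 36.1 °C: -358 kJ/kg
liquid 36.1→15.9 °C: -46.864 kJ/kg
Δh = -38.243 + -358 + -46.864 = -443.11 kJ/kg
Q = ṁ·Δh = 231.5 kg/min × -443.11 kJ/kg = -102580 kJ/min
|Q| = 1709.7 kW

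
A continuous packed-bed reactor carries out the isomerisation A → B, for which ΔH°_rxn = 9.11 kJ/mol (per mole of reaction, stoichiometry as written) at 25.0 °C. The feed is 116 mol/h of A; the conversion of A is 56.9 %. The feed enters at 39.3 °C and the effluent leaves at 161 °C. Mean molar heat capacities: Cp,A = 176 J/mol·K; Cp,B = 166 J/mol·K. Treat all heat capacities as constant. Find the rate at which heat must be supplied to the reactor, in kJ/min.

Extent of reaction ξ = 0.569 × 116 = 66.004 mol/h
Reaction term: ξ·ΔH°_rxn = 66.004 × 9.11 = 601.3 kJ/h
Sensible, feed 39.3→25 °C: -291.95 kJ/h
Outlet flows (mol/h): A 49.996, B 66.004
Sensible, products 25→161 °C: 2686.8 kJ/h
Q = ΔH = 2996.2 kJ/h = 0.83227 kW
Heat supplied = 49.936 kJ/min

Q_in = 49.9 kJ/min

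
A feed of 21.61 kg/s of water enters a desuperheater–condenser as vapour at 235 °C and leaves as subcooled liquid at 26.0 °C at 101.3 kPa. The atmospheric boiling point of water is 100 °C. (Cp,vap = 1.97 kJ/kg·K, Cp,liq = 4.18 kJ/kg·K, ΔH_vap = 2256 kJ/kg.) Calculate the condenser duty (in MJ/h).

vapour 235→100 °C: -265.95 kJ/kg
condensation at 100 °C: -2256 kJ/kg
liquid 100→26.0 °C: -309.32 kJ/kg
Δh = -265.95 + -2256 + -309.32 = -2831.3 kJ/kg
Q = ṁ·Δh = 21.61 kg/s × -2831.3 kJ/kg = -61184 kJ/s
|Q| = 61184 kW = 220260 MJ/h

Q_c = 220000 MJ/h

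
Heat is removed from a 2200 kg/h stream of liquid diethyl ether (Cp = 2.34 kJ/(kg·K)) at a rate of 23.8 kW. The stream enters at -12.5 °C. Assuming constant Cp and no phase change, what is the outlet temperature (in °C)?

T_out = -29.1 °C

Q = 23.8 kW = 85680 kJ/h
ΔT = Q/(ṁ·Cp) = 85680/(2200×2.34) = 16.643 K
T_out = -12.5 − 16.643 = -29.143 °C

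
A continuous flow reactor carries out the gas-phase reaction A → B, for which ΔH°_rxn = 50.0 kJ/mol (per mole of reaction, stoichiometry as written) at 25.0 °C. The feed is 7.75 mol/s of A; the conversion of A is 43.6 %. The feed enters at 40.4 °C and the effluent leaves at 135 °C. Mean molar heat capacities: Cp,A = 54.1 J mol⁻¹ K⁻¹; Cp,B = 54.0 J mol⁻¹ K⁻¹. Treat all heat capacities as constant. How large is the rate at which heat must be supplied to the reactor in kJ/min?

Q_in = 12500 kJ/min

Extent of reaction ξ = 0.436 × 7.75 = 3.379 mol/s
Reaction term: ξ·ΔH°_rxn = 3.379 × 50.0 = 168.95 kJ/s
Sensible, feed 40.4→25 °C: -6.4568 kJ/s
Outlet flows (mol/s): A 4.371, B 3.379
Sensible, products 25→135 °C: 46.083 kJ/s
Q = ΔH = 208.58 kJ/s = 208.58 kW
Heat supplied = 12515 kJ/min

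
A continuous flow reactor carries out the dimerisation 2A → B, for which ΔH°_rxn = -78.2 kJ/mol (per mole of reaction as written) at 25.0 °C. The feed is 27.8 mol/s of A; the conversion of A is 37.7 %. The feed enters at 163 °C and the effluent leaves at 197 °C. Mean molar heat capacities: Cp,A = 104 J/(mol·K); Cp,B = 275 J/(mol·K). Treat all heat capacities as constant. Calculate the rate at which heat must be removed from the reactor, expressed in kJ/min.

Extent of reaction ξ = 0.377 × 27.8 / 2 = 5.2403 mol/s
Reaction term: ξ·ΔH°_rxn = 5.2403 × -78.2 = -409.79 kJ/s
Sensible, feed 163→25 °C: -398.99 kJ/s
Outlet flows (mol/s): A 17.319, B 5.2403
Sensible, products 25→197 °C: 557.68 kJ/s
Q = ΔH = -251.1 kJ/s = -251.1 kW
Heat removed = 15066 kJ/min

Q_out = 15100 kJ/min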